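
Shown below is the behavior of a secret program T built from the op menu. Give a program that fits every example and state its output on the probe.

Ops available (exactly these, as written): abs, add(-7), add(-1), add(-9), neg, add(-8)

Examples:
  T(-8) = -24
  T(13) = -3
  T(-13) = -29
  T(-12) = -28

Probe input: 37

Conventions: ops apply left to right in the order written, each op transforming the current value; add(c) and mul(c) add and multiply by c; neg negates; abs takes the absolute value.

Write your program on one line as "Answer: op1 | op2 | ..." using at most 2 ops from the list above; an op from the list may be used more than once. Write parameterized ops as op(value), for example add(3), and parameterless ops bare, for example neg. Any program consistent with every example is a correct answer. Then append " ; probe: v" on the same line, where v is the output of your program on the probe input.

add(-9) | add(-7) ; probe: 21

Check, running the answer program on each example:
  -8 -> -17 -> -24
  13 -> 4 -> -3
  -13 -> -22 -> -29
  -12 -> -21 -> -28
  probe: 37 -> 28 -> 21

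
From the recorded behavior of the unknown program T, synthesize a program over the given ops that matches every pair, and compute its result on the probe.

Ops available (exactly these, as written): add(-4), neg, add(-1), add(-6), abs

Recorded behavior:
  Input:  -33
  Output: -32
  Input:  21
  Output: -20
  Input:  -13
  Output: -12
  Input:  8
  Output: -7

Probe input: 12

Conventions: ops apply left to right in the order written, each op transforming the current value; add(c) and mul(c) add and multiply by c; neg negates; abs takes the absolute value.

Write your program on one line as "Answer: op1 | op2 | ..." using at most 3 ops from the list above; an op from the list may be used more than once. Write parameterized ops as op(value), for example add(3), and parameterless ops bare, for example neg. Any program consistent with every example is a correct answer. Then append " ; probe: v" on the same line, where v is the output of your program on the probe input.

abs | add(-1) | neg ; probe: -11

Check, running the answer program on each example:
  -33 -> 33 -> 32 -> -32
  21 -> 21 -> 20 -> -20
  -13 -> 13 -> 12 -> -12
  8 -> 8 -> 7 -> -7
  probe: 12 -> 12 -> 11 -> -11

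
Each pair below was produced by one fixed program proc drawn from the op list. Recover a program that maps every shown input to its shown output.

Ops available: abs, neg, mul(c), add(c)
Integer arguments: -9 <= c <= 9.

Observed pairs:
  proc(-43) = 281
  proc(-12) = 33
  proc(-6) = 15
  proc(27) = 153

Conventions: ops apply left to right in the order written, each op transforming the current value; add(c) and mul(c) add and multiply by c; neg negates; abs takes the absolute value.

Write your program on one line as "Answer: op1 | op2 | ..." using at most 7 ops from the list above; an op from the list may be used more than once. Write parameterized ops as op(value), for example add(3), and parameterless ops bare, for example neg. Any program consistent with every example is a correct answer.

abs | neg | add(8) | mul(8) | add(-1) | abs

Check, running the answer program on each example:
  -43 -> 43 -> -43 -> -35 -> -280 -> -281 -> 281
  -12 -> 12 -> -12 -> -4 -> -32 -> -33 -> 33
  -6 -> 6 -> -6 -> 2 -> 16 -> 15 -> 15
  27 -> 27 -> -27 -> -19 -> -152 -> -153 -> 153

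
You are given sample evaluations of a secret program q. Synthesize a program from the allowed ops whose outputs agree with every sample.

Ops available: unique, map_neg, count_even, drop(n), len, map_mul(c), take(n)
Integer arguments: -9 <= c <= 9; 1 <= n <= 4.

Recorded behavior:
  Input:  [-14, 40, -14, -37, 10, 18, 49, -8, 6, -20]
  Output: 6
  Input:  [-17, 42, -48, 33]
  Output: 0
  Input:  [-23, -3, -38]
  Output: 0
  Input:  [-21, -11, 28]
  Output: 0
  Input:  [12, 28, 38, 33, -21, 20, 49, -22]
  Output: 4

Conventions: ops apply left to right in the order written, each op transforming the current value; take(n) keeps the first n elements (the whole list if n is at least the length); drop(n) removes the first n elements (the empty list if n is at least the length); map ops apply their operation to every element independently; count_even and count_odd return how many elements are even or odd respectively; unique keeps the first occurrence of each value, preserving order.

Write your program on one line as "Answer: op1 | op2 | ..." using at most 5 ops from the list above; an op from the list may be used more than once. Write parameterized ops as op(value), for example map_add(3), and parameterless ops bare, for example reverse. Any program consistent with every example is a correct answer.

drop(3) | drop(1) | map_mul(5) | len

Check, running the answer program on each example:
  [-14, 40, -14, -37, 10, 18, 49, -8, 6, -20] -> [-37, 10, 18, 49, -8, 6, -20] -> [10, 18, 49, -8, 6, -20] -> [50, 90, 245, -40, 30, -100] -> 6
  [-17, 42, -48, 33] -> [33] -> [] -> [] -> 0
  [-23, -3, -38] -> [] -> [] -> [] -> 0
  [-21, -11, 28] -> [] -> [] -> [] -> 0
  [12, 28, 38, 33, -21, 20, 49, -22] -> [33, -21, 20, 49, -22] -> [-21, 20, 49, -22] -> [-105, 100, 245, -110] -> 4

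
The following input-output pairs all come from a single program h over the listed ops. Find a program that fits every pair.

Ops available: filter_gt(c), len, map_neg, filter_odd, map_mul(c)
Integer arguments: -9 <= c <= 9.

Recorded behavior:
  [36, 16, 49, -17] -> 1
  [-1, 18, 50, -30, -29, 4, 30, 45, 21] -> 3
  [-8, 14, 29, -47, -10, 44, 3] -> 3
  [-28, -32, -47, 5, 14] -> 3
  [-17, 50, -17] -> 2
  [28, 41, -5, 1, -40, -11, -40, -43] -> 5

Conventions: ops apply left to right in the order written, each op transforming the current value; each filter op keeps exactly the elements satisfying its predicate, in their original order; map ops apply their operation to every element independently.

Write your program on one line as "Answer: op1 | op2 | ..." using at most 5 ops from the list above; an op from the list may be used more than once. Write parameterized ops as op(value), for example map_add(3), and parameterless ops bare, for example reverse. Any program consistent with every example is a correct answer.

map_mul(-6) | filter_gt(-4) | map_neg | len

Check, running the answer program on each example:
  [36, 16, 49, -17] -> [-216, -96, -294, 102] -> [102] -> [-102] -> 1
  [-1, 18, 50, -30, -29, 4, 30, 45, 21] -> [6, -108, -300, 180, 174, -24, -180, -270, -126] -> [6, 180, 174] -> [-6, -180, -174] -> 3
  [-8, 14, 29, -47, -10, 44, 3] -> [48, -84, -174, 282, 60, -264, -18] -> [48, 282, 60] -> [-48, -282, -60] -> 3
  [-28, -32, -47, 5, 14] -> [168, 192, 282, -30, -84] -> [168, 192, 282] -> [-168, -192, -282] -> 3
  [-17, 50, -17] -> [102, -300, 102] -> [102, 102] -> [-102, -102] -> 2
  [28, 41, -5, 1, -40, -11, -40, -43] -> [-168, -246, 30, -6, 240, 66, 240, 258] -> [30, 240, 66, 240, 258] -> [-30, -240, -66, -240, -258] -> 5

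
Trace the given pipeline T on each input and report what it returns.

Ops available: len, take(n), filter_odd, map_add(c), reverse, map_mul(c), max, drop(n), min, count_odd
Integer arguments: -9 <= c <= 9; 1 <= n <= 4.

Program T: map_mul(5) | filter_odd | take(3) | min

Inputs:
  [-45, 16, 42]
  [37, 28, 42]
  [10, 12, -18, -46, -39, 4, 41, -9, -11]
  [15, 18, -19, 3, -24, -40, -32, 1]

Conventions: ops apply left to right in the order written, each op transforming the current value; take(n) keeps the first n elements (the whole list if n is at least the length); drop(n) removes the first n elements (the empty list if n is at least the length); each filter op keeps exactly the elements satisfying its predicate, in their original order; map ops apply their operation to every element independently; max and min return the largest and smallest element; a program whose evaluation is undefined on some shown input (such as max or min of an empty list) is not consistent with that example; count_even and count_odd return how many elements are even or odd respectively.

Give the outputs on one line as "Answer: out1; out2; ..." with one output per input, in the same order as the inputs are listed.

-225; 185; -195; -95

Execution, op by op:
  [-45, 16, 42] -> [-225, 80, 210] -> [-225] -> [-225] -> -225
  [37, 28, 42] -> [185, 140, 210] -> [185] -> [185] -> 185
  [10, 12, -18, -46, -39, 4, 41, -9, -11] -> [50, 60, -90, -230, -195, 20, 205, -45, -55] -> [-195, 205, -45, -55] -> [-195, 205, -45] -> -195
  [15, 18, -19, 3, -24, -40, -32, 1] -> [75, 90, -95, 15, -120, -200, -160, 5] -> [75, -95, 15, 5] -> [75, -95, 15] -> -95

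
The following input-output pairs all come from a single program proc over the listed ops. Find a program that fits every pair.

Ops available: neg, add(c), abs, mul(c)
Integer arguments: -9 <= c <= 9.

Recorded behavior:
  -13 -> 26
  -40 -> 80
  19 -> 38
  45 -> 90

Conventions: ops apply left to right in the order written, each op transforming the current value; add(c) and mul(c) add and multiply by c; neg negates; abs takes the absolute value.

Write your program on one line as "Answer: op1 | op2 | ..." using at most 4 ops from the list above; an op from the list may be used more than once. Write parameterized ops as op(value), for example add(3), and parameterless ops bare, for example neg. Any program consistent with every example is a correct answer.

abs | mul(-2) | neg

Check, running the answer program on each example:
  -13 -> 13 -> -26 -> 26
  -40 -> 40 -> -80 -> 80
  19 -> 19 -> -38 -> 38
  45 -> 45 -> -90 -> 90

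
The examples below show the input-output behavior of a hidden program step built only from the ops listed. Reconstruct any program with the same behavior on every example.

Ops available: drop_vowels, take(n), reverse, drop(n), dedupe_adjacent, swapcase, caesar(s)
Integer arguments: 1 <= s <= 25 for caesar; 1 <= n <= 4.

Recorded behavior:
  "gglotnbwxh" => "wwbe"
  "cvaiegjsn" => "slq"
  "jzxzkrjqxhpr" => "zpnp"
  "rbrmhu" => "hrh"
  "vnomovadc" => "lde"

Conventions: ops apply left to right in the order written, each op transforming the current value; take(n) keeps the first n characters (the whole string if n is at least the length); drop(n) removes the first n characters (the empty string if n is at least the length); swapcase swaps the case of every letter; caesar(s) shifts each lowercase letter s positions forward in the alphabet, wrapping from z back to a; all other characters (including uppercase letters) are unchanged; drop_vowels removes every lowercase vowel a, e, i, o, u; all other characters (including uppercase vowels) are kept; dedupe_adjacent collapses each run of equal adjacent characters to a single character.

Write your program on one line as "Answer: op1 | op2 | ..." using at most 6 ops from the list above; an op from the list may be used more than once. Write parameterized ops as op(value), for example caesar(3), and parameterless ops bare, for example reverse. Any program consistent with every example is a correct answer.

caesar(22) | swapcase | take(4) | swapcase | drop_vowels | caesar(20)

Check, running the answer program on each example:
  "gglotnbwxh" -> "cchkpjxstd" -> "CCHKPJXSTD" -> "CCHK" -> "cchk" -> "cchk" -> "wwbe"
  "cvaiegjsn" -> "yrweacfoj" -> "YRWEACFOJ" -> "YRWE" -> "yrwe" -> "yrw" -> "slq"
  "jzxzkrjqxhpr" -> "fvtvgnfmtdln" -> "FVTVGNFMTDLN" -> "FVTV" -> "fvtv" -> "fvtv" -> "zpnp"
  "rbrmhu" -> "nxnidq" -> "NXNIDQ" -> "NXNI" -> "nxni" -> "nxn" -> "hrh"
  "vnomovadc" -> "rjkikrwzy" -> "RJKIKRWZY" -> "RJKI" -> "rjki" -> "rjk" -> "lde"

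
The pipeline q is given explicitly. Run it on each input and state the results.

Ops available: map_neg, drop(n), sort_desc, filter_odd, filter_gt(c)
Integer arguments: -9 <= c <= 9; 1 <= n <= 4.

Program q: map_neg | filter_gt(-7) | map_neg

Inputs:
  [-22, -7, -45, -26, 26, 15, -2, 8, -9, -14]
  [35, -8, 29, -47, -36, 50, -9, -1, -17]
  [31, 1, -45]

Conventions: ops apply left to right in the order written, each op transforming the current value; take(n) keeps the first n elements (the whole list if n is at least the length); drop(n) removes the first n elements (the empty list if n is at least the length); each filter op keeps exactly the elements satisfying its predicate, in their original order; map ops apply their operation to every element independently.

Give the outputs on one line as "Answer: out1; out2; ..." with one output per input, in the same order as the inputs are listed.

[-22, -7, -45, -26, -2, -9, -14]; [-8, -47, -36, -9, -1, -17]; [1, -45]

Execution, op by op:
  [-22, -7, -45, -26, 26, 15, -2, 8, -9, -14] -> [22, 7, 45, 26, -26, -15, 2, -8, 9, 14] -> [22, 7, 45, 26, 2, 9, 14] -> [-22, -7, -45, -26, -2, -9, -14]
  [35, -8, 29, -47, -36, 50, -9, -1, -17] -> [-35, 8, -29, 47, 36, -50, 9, 1, 17] -> [8, 47, 36, 9, 1, 17] -> [-8, -47, -36, -9, -1, -17]
  [31, 1, -45] -> [-31, -1, 45] -> [-1, 45] -> [1, -45]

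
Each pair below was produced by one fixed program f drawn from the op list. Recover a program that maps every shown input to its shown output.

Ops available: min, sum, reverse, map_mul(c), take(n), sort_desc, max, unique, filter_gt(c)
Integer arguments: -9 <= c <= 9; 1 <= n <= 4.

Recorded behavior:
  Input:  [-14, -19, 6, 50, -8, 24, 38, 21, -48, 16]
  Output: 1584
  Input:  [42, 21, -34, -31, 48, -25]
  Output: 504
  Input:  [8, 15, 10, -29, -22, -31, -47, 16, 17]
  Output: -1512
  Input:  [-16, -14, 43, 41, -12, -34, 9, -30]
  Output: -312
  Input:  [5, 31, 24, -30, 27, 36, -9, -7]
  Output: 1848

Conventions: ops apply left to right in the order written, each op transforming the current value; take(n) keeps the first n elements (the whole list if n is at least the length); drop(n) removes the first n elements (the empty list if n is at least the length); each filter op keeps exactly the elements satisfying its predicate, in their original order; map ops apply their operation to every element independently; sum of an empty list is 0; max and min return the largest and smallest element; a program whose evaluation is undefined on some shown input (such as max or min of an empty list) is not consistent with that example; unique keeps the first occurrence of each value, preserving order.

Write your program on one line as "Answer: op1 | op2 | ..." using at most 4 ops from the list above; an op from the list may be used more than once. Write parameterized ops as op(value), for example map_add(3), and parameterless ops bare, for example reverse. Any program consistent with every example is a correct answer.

map_mul(-1) | map_mul(-6) | map_mul(4) | sum

Check, running the answer program on each example:
  [-14, -19, 6, 50, -8, 24, 38, 21, -48, 16] -> [14, 19, -6, -50, 8, -24, -38, -21, 48, -16] -> [-84, -114, 36, 300, -48, 144, 228, 126, -288, 96] -> [-336, -456, 144, 1200, -192, 576, 912, 504, -1152, 384] -> 1584
  [42, 21, -34, -31, 48, -25] -> [-42, -21, 34, 31, -48, 25] -> [252, 126, -204, -186, 288, -150] -> [1008, 504, -816, -744, 1152, -600] -> 504
  [8, 15, 10, -29, -22, -31, -47, 16, 17] -> [-8, -15, -10, 29, 22, 31, 47, -16, -17] -> [48, 90, 60, -174, -132, -186, -282, 96, 102] -> [192, 360, 240, -696, -528, -744, -1128, 384, 408] -> -1512
  [-16, -14, 43, 41, -12, -34, 9, -30] -> [16, 14, -43, -41, 12, 34, -9, 30] -> [-96, -84, 258, 246, -72, -204, 54, -180] -> [-384, -336, 1032, 984, -288, -816, 216, -720] -> -312
  [5, 31, 24, -30, 27, 36, -9, -7] -> [-5, -31, -24, 30, -27, -36, 9, 7] -> [30, 186, 144, -180, 162, 216, -54, -42] -> [120, 744, 576, -720, 648, 864, -216, -168] -> 1848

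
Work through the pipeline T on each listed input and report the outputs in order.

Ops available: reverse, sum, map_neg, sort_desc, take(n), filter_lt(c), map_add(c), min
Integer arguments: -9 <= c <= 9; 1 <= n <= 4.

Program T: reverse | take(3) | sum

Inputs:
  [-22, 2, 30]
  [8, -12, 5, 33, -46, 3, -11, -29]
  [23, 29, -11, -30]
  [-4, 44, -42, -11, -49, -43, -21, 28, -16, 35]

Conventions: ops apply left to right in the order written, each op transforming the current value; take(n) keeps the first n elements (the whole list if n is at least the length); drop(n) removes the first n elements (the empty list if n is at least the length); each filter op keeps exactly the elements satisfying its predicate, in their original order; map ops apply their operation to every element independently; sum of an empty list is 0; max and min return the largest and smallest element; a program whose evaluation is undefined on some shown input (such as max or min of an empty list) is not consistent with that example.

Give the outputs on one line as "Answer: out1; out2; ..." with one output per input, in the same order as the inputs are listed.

Execution, op by op:
  [-22, 2, 30] -> [30, 2, -22] -> [30, 2, -22] -> 10
  [8, -12, 5, 33, -46, 3, -11, -29] -> [-29, -11, 3, -46, 33, 5, -12, 8] -> [-29, -11, 3] -> -37
  [23, 29, -11, -30] -> [-30, -11, 29, 23] -> [-30, -11, 29] -> -12
  [-4, 44, -42, -11, -49, -43, -21, 28, -16, 35] -> [35, -16, 28, -21, -43, -49, -11, -42, 44, -4] -> [35, -16, 28] -> 47

10; -37; -12; 47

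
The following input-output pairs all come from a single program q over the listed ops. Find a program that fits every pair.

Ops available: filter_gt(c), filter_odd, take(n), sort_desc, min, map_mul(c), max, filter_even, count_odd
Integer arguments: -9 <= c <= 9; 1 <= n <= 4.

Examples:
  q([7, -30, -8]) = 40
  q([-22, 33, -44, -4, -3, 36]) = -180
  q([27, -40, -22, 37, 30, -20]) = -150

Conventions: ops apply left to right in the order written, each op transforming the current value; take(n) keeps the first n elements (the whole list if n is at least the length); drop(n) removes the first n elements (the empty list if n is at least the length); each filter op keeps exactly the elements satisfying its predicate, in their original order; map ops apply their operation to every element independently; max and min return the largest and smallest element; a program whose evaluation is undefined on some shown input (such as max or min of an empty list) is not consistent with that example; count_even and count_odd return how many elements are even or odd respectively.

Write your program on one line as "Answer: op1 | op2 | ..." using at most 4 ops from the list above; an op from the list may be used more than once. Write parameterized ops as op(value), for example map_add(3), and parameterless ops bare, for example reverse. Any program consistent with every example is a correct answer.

map_mul(-5) | filter_even | sort_desc | min

Check, running the answer program on each example:
  [7, -30, -8] -> [-35, 150, 40] -> [150, 40] -> [150, 40] -> 40
  [-22, 33, -44, -4, -3, 36] -> [110, -165, 220, 20, 15, -180] -> [110, 220, 20, -180] -> [220, 110, 20, -180] -> -180
  [27, -40, -22, 37, 30, -20] -> [-135, 200, 110, -185, -150, 100] -> [200, 110, -150, 100] -> [200, 110, 100, -150] -> -150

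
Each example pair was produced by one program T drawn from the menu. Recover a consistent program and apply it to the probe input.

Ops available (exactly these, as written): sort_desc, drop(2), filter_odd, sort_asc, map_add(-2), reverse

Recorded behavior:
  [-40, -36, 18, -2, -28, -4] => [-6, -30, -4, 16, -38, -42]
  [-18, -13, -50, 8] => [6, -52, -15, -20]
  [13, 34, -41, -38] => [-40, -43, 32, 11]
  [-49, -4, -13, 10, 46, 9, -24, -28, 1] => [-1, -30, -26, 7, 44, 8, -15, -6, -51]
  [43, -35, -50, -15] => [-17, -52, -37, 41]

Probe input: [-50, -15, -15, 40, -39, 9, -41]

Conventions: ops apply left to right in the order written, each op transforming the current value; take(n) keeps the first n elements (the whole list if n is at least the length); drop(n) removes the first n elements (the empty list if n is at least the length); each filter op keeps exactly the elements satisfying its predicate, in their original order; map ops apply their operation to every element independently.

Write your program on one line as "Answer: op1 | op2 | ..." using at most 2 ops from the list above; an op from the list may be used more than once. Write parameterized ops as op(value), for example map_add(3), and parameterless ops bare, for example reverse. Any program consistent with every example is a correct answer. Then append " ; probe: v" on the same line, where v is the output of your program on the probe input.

reverse | map_add(-2) ; probe: [-43, 7, -41, 38, -17, -17, -52]

Check, running the answer program on each example:
  [-40, -36, 18, -2, -28, -4] -> [-4, -28, -2, 18, -36, -40] -> [-6, -30, -4, 16, -38, -42]
  [-18, -13, -50, 8] -> [8, -50, -13, -18] -> [6, -52, -15, -20]
  [13, 34, -41, -38] -> [-38, -41, 34, 13] -> [-40, -43, 32, 11]
  [-49, -4, -13, 10, 46, 9, -24, -28, 1] -> [1, -28, -24, 9, 46, 10, -13, -4, -49] -> [-1, -30, -26, 7, 44, 8, -15, -6, -51]
  [43, -35, -50, -15] -> [-15, -50, -35, 43] -> [-17, -52, -37, 41]
  probe: [-50, -15, -15, 40, -39, 9, -41] -> [-41, 9, -39, 40, -15, -15, -50] -> [-43, 7, -41, 38, -17, -17, -52]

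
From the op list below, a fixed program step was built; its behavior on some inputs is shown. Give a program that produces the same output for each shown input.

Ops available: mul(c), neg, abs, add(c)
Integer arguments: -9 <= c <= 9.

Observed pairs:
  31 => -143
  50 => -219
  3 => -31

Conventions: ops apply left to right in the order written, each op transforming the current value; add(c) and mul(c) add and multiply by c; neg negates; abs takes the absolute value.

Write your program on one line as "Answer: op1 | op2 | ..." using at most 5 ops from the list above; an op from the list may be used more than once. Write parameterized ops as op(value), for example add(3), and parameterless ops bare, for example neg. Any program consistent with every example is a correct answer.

add(3) | mul(4) | add(7) | neg

Check, running the answer program on each example:
  31 -> 34 -> 136 -> 143 -> -143
  50 -> 53 -> 212 -> 219 -> -219
  3 -> 6 -> 24 -> 31 -> -31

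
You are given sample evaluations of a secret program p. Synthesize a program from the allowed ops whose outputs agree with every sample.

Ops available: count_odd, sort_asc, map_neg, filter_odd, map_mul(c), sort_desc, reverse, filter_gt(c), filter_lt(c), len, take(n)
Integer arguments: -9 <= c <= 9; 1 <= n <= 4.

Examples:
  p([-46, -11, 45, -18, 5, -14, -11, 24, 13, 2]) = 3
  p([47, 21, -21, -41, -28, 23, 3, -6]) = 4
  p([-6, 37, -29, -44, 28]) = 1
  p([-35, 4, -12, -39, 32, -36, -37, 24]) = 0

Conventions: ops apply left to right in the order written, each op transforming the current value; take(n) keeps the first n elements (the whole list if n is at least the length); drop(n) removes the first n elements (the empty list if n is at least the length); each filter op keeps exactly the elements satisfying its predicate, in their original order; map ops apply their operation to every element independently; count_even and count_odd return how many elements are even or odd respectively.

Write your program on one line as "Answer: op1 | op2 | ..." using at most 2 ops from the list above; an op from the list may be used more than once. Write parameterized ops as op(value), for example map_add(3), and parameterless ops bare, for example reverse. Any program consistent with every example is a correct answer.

filter_gt(-5) | count_odd

Check, running the answer program on each example:
  [-46, -11, 45, -18, 5, -14, -11, 24, 13, 2] -> [45, 5, 24, 13, 2] -> 3
  [47, 21, -21, -41, -28, 23, 3, -6] -> [47, 21, 23, 3] -> 4
  [-6, 37, -29, -44, 28] -> [37, 28] -> 1
  [-35, 4, -12, -39, 32, -36, -37, 24] -> [4, 32, 24] -> 0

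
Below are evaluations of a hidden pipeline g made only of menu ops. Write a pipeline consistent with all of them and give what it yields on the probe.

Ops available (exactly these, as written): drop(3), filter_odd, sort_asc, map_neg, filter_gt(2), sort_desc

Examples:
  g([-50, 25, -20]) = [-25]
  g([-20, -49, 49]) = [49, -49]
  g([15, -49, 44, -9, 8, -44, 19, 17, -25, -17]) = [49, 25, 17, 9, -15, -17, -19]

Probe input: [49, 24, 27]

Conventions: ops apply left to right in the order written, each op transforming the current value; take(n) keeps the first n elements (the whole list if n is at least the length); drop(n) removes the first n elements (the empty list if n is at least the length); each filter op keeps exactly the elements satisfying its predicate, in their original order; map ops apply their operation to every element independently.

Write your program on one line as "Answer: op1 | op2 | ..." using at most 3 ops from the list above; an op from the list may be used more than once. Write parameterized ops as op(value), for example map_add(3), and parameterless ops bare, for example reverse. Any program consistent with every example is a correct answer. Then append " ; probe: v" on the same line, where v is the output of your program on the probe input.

map_neg | filter_odd | sort_desc ; probe: [-27, -49]

Check, running the answer program on each example:
  [-50, 25, -20] -> [50, -25, 20] -> [-25] -> [-25]
  [-20, -49, 49] -> [20, 49, -49] -> [49, -49] -> [49, -49]
  [15, -49, 44, -9, 8, -44, 19, 17, -25, -17] -> [-15, 49, -44, 9, -8, 44, -19, -17, 25, 17] -> [-15, 49, 9, -19, -17, 25, 17] -> [49, 25, 17, 9, -15, -17, -19]
  probe: [49, 24, 27] -> [-49, -24, -27] -> [-49, -27] -> [-27, -49]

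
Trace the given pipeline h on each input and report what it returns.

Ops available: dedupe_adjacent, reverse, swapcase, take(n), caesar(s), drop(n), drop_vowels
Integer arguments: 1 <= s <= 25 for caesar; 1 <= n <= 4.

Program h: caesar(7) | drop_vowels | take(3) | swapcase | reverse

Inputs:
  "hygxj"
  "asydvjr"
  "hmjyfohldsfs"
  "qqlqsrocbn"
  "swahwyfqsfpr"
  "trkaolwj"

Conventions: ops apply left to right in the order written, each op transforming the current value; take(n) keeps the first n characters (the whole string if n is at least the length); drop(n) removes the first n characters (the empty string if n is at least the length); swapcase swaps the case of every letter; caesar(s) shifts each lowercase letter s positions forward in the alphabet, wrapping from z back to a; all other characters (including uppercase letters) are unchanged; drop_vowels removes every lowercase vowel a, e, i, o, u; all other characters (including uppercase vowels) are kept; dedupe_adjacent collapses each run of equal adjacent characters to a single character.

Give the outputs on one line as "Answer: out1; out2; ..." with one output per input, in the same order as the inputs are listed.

Execution, op by op:
  "hygxj" -> "ofneq" -> "fnq" -> "fnq" -> "FNQ" -> "QNF"
  "asydvjr" -> "hzfkcqy" -> "hzfkcqy" -> "hzf" -> "HZF" -> "FZH"
  "hmjyfohldsfs" -> "otqfmvoskzmz" -> "tqfmvskzmz" -> "tqf" -> "TQF" -> "FQT"
  "qqlqsrocbn" -> "xxsxzyvjiu" -> "xxsxzyvj" -> "xxs" -> "XXS" -> "SXX"
  "swahwyfqsfpr" -> "zdhodfmxzmwy" -> "zdhdfmxzmwy" -> "zdh" -> "ZDH" -> "HDZ"
  "trkaolwj" -> "ayrhvsdq" -> "yrhvsdq" -> "yrh" -> "YRH" -> "HRY"

"QNF"; "FZH"; "FQT"; "SXX"; "HDZ"; "HRY"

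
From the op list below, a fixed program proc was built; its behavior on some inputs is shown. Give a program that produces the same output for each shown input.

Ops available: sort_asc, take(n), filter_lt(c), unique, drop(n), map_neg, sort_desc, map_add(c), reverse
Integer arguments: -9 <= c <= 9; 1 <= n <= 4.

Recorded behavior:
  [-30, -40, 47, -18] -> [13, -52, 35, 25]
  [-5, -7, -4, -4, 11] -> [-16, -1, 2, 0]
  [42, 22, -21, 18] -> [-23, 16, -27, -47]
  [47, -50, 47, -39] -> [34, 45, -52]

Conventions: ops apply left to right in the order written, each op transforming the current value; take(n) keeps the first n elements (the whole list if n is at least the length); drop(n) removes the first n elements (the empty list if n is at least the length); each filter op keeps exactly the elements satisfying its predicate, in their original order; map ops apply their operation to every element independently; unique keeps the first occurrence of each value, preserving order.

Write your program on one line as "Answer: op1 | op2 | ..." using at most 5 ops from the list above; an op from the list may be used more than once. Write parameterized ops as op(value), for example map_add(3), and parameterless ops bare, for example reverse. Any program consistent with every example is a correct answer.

map_neg | unique | reverse | map_add(-5)

Check, running the answer program on each example:
  [-30, -40, 47, -18] -> [30, 40, -47, 18] -> [30, 40, -47, 18] -> [18, -47, 40, 30] -> [13, -52, 35, 25]
  [-5, -7, -4, -4, 11] -> [5, 7, 4, 4, -11] -> [5, 7, 4, -11] -> [-11, 4, 7, 5] -> [-16, -1, 2, 0]
  [42, 22, -21, 18] -> [-42, -22, 21, -18] -> [-42, -22, 21, -18] -> [-18, 21, -22, -42] -> [-23, 16, -27, -47]
  [47, -50, 47, -39] -> [-47, 50, -47, 39] -> [-47, 50, 39] -> [39, 50, -47] -> [34, 45, -52]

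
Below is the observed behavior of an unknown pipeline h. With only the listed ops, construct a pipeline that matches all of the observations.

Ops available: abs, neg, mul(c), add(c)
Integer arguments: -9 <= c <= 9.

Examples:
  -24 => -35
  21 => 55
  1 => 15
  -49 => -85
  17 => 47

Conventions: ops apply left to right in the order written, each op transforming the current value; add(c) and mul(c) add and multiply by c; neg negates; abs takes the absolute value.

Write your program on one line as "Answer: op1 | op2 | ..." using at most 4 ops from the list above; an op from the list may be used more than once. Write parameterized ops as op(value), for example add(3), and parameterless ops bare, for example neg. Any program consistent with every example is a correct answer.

add(3) | mul(2) | add(-2) | add(9)

Check, running the answer program on each example:
  -24 -> -21 -> -42 -> -44 -> -35
  21 -> 24 -> 48 -> 46 -> 55
  1 -> 4 -> 8 -> 6 -> 15
  -49 -> -46 -> -92 -> -94 -> -85
  17 -> 20 -> 40 -> 38 -> 47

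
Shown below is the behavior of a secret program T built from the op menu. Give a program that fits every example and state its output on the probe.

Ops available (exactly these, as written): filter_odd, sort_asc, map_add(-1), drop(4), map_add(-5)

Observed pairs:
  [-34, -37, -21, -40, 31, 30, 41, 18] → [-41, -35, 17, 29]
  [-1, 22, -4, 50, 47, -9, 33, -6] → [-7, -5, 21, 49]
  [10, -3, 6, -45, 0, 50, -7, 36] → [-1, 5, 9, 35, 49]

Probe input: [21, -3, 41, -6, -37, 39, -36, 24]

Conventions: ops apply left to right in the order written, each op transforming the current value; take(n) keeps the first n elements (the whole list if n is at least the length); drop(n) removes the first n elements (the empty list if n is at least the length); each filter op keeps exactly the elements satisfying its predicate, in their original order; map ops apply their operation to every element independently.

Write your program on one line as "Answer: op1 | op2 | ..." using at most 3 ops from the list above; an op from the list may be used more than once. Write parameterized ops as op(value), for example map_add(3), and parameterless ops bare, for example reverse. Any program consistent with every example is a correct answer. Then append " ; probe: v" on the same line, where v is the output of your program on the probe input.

map_add(-1) | filter_odd | sort_asc ; probe: [-37, -7, 23]

Check, running the answer program on each example:
  [-34, -37, -21, -40, 31, 30, 41, 18] -> [-35, -38, -22, -41, 30, 29, 40, 17] -> [-35, -41, 29, 17] -> [-41, -35, 17, 29]
  [-1, 22, -4, 50, 47, -9, 33, -6] -> [-2, 21, -5, 49, 46, -10, 32, -7] -> [21, -5, 49, -7] -> [-7, -5, 21, 49]
  [10, -3, 6, -45, 0, 50, -7, 36] -> [9, -4, 5, -46, -1, 49, -8, 35] -> [9, 5, -1, 49, 35] -> [-1, 5, 9, 35, 49]
  probe: [21, -3, 41, -6, -37, 39, -36, 24] -> [20, -4, 40, -7, -38, 38, -37, 23] -> [-7, -37, 23] -> [-37, -7, 23]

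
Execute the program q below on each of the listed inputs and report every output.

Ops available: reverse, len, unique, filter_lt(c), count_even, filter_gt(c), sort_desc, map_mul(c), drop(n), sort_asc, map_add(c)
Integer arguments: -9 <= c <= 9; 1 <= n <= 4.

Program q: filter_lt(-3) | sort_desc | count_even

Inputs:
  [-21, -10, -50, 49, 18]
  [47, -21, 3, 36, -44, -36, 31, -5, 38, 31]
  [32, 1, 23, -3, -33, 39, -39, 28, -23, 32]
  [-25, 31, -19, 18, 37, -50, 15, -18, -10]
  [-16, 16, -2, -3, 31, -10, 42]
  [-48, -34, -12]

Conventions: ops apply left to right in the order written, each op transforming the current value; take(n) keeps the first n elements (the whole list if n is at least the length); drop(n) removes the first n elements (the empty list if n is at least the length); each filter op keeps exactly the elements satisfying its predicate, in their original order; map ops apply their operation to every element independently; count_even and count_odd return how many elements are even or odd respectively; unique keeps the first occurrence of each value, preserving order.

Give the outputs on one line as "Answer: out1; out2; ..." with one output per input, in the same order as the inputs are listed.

Execution, op by op:
  [-21, -10, -50, 49, 18] -> [-21, -10, -50] -> [-10, -21, -50] -> 2
  [47, -21, 3, 36, -44, -36, 31, -5, 38, 31] -> [-21, -44, -36, -5] -> [-5, -21, -36, -44] -> 2
  [32, 1, 23, -3, -33, 39, -39, 28, -23, 32] -> [-33, -39, -23] -> [-23, -33, -39] -> 0
  [-25, 31, -19, 18, 37, -50, 15, -18, -10] -> [-25, -19, -50, -18, -10] -> [-10, -18, -19, -25, -50] -> 3
  [-16, 16, -2, -3, 31, -10, 42] -> [-16, -10] -> [-10, -16] -> 2
  [-48, -34, -12] -> [-48, -34, -12] -> [-12, -34, -48] -> 3

2; 2; 0; 3; 2; 3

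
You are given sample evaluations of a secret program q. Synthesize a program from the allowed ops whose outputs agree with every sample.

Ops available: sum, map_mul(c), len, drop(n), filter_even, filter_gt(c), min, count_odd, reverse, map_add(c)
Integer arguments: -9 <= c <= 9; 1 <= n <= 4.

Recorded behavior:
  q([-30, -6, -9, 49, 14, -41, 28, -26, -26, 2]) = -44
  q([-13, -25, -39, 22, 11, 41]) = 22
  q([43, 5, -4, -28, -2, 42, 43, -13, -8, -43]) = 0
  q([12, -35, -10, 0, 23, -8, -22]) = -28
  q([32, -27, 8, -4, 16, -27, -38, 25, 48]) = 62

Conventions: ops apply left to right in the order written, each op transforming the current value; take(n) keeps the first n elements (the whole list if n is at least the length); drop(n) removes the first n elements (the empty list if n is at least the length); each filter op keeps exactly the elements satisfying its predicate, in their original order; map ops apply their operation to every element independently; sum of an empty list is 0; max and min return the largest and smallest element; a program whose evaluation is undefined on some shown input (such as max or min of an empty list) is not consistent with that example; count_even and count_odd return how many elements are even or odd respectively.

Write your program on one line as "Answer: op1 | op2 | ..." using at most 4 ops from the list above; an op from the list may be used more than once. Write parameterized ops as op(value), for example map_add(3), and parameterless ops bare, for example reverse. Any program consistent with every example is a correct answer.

filter_even | reverse | sum

Check, running the answer program on each example:
  [-30, -6, -9, 49, 14, -41, 28, -26, -26, 2] -> [-30, -6, 14, 28, -26, -26, 2] -> [2, -26, -26, 28, 14, -6, -30] -> -44
  [-13, -25, -39, 22, 11, 41] -> [22] -> [22] -> 22
  [43, 5, -4, -28, -2, 42, 43, -13, -8, -43] -> [-4, -28, -2, 42, -8] -> [-8, 42, -2, -28, -4] -> 0
  [12, -35, -10, 0, 23, -8, -22] -> [12, -10, 0, -8, -22] -> [-22, -8, 0, -10, 12] -> -28
  [32, -27, 8, -4, 16, -27, -38, 25, 48] -> [32, 8, -4, 16, -38, 48] -> [48, -38, 16, -4, 8, 32] -> 62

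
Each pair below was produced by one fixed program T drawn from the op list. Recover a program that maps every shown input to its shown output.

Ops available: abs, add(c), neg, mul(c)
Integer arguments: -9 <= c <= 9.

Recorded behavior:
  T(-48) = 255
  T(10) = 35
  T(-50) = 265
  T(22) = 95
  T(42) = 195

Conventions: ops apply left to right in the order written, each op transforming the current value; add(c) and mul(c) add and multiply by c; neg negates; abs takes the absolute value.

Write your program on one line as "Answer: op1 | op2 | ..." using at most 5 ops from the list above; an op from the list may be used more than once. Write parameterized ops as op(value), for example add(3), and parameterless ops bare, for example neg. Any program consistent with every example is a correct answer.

add(-3) | neg | abs | mul(5)

Check, running the answer program on each example:
  -48 -> -51 -> 51 -> 51 -> 255
  10 -> 7 -> -7 -> 7 -> 35
  -50 -> -53 -> 53 -> 53 -> 265
  22 -> 19 -> -19 -> 19 -> 95
  42 -> 39 -> -39 -> 39 -> 195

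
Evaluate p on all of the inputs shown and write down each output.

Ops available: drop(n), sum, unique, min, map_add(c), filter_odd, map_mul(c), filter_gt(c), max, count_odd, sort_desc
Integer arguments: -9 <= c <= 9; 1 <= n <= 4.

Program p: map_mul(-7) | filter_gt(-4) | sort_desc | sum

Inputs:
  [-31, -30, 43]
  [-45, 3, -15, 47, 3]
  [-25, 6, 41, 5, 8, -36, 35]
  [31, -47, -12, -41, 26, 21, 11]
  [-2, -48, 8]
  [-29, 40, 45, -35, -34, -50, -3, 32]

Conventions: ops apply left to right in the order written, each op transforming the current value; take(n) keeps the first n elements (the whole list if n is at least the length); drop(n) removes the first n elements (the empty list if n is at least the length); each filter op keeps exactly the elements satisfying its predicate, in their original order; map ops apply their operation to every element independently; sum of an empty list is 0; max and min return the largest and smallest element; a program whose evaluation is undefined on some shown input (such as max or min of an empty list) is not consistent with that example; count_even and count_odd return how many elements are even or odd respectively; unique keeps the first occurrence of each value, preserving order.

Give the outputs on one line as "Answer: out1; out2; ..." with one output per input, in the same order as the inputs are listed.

427; 420; 427; 700; 350; 1057

Execution, op by op:
  [-31, -30, 43] -> [217, 210, -301] -> [217, 210] -> [217, 210] -> 427
  [-45, 3, -15, 47, 3] -> [315, -21, 105, -329, -21] -> [315, 105] -> [315, 105] -> 420
  [-25, 6, 41, 5, 8, -36, 35] -> [175, -42, -287, -35, -56, 252, -245] -> [175, 252] -> [252, 175] -> 427
  [31, -47, -12, -41, 26, 21, 11] -> [-217, 329, 84, 287, -182, -147, -77] -> [329, 84, 287] -> [329, 287, 84] -> 700
  [-2, -48, 8] -> [14, 336, -56] -> [14, 336] -> [336, 14] -> 350
  [-29, 40, 45, -35, -34, -50, -3, 32] -> [203, -280, -315, 245, 238, 350, 21, -224] -> [203, 245, 238, 350, 21] -> [350, 245, 238, 203, 21] -> 1057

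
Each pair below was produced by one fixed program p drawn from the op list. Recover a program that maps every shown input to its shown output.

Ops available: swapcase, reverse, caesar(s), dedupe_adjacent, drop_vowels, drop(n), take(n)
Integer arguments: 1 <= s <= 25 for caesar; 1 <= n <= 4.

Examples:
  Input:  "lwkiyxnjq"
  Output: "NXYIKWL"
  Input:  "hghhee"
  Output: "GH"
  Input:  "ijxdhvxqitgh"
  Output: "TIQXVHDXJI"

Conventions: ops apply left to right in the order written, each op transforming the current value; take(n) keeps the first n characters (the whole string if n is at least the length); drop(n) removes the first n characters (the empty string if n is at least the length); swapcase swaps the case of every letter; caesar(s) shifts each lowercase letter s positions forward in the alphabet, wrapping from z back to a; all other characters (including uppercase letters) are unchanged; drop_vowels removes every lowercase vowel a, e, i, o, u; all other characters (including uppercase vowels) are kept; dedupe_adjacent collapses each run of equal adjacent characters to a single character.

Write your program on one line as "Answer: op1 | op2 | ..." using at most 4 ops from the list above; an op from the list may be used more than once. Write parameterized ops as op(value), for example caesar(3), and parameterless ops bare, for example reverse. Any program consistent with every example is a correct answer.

reverse | dedupe_adjacent | swapcase | drop(2)

Check, running the answer program on each example:
  "lwkiyxnjq" -> "qjnxyikwl" -> "qjnxyikwl" -> "QJNXYIKWL" -> "NXYIKWL"
  "hghhee" -> "eehhgh" -> "ehgh" -> "EHGH" -> "GH"
  "ijxdhvxqitgh" -> "hgtiqxvhdxji" -> "hgtiqxvhdxji" -> "HGTIQXVHDXJI" -> "TIQXVHDXJI"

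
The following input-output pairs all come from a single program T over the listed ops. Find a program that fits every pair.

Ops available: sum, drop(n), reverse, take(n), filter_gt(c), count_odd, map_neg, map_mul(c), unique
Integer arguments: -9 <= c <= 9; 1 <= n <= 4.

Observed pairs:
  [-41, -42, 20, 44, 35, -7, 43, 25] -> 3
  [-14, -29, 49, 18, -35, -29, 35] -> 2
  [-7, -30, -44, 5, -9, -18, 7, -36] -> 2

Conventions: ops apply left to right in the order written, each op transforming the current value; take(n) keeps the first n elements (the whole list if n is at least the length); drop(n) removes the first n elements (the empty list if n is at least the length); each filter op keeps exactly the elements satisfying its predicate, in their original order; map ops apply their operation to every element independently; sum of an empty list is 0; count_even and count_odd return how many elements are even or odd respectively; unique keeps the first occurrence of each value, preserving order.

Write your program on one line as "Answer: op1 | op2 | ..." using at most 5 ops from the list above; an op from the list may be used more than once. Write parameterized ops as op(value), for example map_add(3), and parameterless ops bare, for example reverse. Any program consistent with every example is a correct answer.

unique | reverse | filter_gt(-2) | count_odd

Check, running the answer program on each example:
  [-41, -42, 20, 44, 35, -7, 43, 25] -> [-41, -42, 20, 44, 35, -7, 43, 25] -> [25, 43, -7, 35, 44, 20, -42, -41] -> [25, 43, 35, 44, 20] -> 3
  [-14, -29, 49, 18, -35, -29, 35] -> [-14, -29, 49, 18, -35, 35] -> [35, -35, 18, 49, -29, -14] -> [35, 18, 49] -> 2
  [-7, -30, -44, 5, -9, -18, 7, -36] -> [-7, -30, -44, 5, -9, -18, 7, -36] -> [-36, 7, -18, -9, 5, -44, -30, -7] -> [7, 5] -> 2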